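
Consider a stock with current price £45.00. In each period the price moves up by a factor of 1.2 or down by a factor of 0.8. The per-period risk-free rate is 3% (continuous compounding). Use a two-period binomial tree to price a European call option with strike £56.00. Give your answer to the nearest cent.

Risk-neutral probability p = (e^0.03 − 0.8)/(1.2 − 0.8) = 0.2305/0.4000 = 0.5761
Terminal stock prices: S_uu = 64.8, S_ud = 43.2, S_dd = 28.8
Terminal payoffs (S − K): max(8.8, 0) = 8.8, max(-12.8, 0) = 0, max(-27.2, 0) = 0
Node u (S = 54): V_u = e^(−0.03)·[0.5761·8.8000 + 0.4239·0.0000] = 4.9202
Node d (S = 36): V_d = e^(−0.03)·[0.5761·0.0000 + 0.4239·0.0000] = 0.0000
Node 0 (S = 45): V_0 = e^(−0.03)·[0.5761·4.9202 + 0.4239·0.0000] = 2.7509

£2.75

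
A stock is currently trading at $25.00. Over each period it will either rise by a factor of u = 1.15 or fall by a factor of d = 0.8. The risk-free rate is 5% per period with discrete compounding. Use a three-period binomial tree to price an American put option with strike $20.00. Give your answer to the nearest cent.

Risk-neutral probability p = (1 + 0.05 − 0.8)/(1.15 − 0.8) = 0.2500/0.3500 = 0.7143
Terminal stock prices: S_uuu = 38.02, S_uud = 26.45, S_udd = 18.4, S_ddd = 12.8
Terminal payoffs (K − S): max(-18.02, 0) = 0, max(-6.45, 0) = 0, max(1.6, 0) = 1.6, max(7.2, 0) = 7.2
Node uu (S = 33.06): continuation = 1/1.05·[0.7143·0.0000 + 0.2857·0.0000] = 0.0000; exercise value = 0.0000 ≤ continuation, so V_uu = 0.0000
Node ud (S = 23): continuation = 1/1.05·[0.7143·0.0000 + 0.2857·1.6000] = 0.4354; exercise value = 0.0000 ≤ continuation, so V_ud = 0.4354
Node dd (S = 16): continuation = 1/1.05·[0.7143·1.6000 + 0.2857·7.2000] = 3.0476; exercise value = 4.0000 > continuation, so V_dd = 4.0000 (exercise)
Node u (S = 28.75): continuation = 1/1.05·[0.7143·0.0000 + 0.2857·0.4354] = 0.1185; exercise value = 0.0000 ≤ continuation, so V_u = 0.1185
Node d (S = 20): continuation = 1/1.05·[0.7143·0.4354 + 0.2857·4.0000] = 1.3846; exercise value = 0.0000 ≤ continuation, so V_d = 1.3846
Node 0 (S = 25): continuation = 1/1.05·[0.7143·0.1185 + 0.2857·1.3846] = 0.4574; exercise value = 0.0000 ≤ continuation, so V_0 = 0.4574

$0.46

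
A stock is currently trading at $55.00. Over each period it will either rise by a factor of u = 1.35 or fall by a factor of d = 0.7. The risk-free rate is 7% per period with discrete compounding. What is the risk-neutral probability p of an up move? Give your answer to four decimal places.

Risk-neutral probability p = (1 + 0.07 − 0.7)/(1.35 − 0.7) = 0.3700/0.6500 = 0.5692

p = 0.5692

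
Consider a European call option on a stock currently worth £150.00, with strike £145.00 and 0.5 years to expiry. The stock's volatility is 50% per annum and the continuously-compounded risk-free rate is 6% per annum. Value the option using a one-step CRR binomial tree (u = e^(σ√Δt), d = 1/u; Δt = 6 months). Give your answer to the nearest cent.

CRR parameters: u = e^(σ√Δt) = e^(0.5·√0.5) = 1.4241, d = 1/u = 0.7022
Per-period rate: rΔt = 0.06·0.5 = 0.03, so R = e^0.03 = 1.0305
Risk-neutral probability p = (e^0.03 − 0.7022)/(1.4241 − 0.7022) = 0.3283/0.7219 = 0.4547
Terminal stock prices: S_u = 213.6, S_d = 105.3
Terminal payoffs (S − K): max(68.62, 0) = 68.62, max(-39.67, 0) = 0
Node 0 (S = 150): V_0 = e^(−0.03)·[0.4547·68.6179 + 0.5453·0.0000] = 30.2788

£30.28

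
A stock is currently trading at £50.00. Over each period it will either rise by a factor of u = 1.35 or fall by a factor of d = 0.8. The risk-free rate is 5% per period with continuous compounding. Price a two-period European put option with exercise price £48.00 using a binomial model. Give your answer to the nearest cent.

Risk-neutral probability p = (e^0.05 − 0.8)/(1.35 − 0.8) = 0.2513/0.5500 = 0.4569
Terminal stock prices: S_uu = 91.13, S_ud = 54, S_dd = 32
Terminal payoffs (K − S): max(-43.13, 0) = 0, max(-6, 0) = 0, max(16, 0) = 16
Node u (S = 67.5): V_u = e^(−0.05)·[0.4569·0.0000 + 0.5431·0.0000] = 0.0000
Node d (S = 40): V_d = e^(−0.05)·[0.4569·0.0000 + 0.5431·16.0000] = 8.2665
Node 0 (S = 50): V_0 = e^(−0.05)·[0.4569·0.0000 + 0.5431·8.2665] = 4.2709

£4.27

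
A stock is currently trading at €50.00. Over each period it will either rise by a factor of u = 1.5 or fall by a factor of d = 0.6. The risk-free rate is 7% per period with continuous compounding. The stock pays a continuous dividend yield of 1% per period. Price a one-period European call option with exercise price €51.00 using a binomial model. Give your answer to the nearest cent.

Per-period risk-free factor R = e^0.07 = 1.0725; dividend-adjusted growth = e^(0.07−0.01) = 1.0618.
Risk-neutral probability p = (1.0618 − 0.6)/(1.5 − 0.6) = 0.4618/0.9000 = 0.5132
Terminal stock prices: S_u = 75, S_d = 30
Terminal payoffs (S − K): max(24, 0) = 24, max(-21, 0) = 0
Node 0 (S = 50): V_0 = e^(−0.07)·[0.5132·24.0000 + 0.4868·0.0000] = 11.4830

€11.48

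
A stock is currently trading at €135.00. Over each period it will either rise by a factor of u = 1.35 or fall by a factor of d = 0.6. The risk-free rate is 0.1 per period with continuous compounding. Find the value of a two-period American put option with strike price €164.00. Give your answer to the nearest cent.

€34.35

Risk-neutral probability p = (e^0.1 − 0.6)/(1.35 − 0.6) = 0.5052/0.7500 = 0.6736
Terminal stock prices: S_uu = 246, S_ud = 109.3, S_dd = 48.6
Terminal payoffs (K − S): max(-82.04, 0) = 0, max(54.65, 0) = 54.65, max(115.4, 0) = 115.4
Node u (S = 182.2): continuation = e^(−0.1)·[0.6736·0.0000 + 0.3264·54.6500] = 16.1422; exercise value = 0.0000 ≤ continuation, so V_u = 16.1422
Node d (S = 81): continuation = e^(−0.1)·[0.6736·54.6500 + 0.3264·115.4000] = 67.3933; exercise value = 83.0000 > continuation, so V_d = 83.0000 (exercise)
Node 0 (S = 135): continuation = e^(−0.1)·[0.6736·16.1422 + 0.3264·83.0000] = 34.3541; exercise value = 29.0000 ≤ continuation, so V_0 = 34.3541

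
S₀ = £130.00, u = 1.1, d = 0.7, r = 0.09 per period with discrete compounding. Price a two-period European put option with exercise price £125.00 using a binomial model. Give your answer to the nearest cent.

£1.05

Risk-neutral probability p = (1 + 0.09 − 0.7)/(1.1 − 0.7) = 0.3900/0.4000 = 0.9750
Terminal stock prices: S_uu = 157.3, S_ud = 100.1, S_dd = 63.7
Terminal payoffs (K − S): max(-32.3, 0) = 0, max(24.9, 0) = 24.9, max(61.3, 0) = 61.3
Node u (S = 143): V_u = 1/1.09·[0.9750·0.0000 + 0.0250·24.9000] = 0.5711
Node d (S = 91): V_d = 1/1.09·[0.9750·24.9000 + 0.0250·61.3000] = 23.6789
Node 0 (S = 130): V_0 = 1/1.09·[0.9750·0.5711 + 0.0250·23.6789] = 1.0539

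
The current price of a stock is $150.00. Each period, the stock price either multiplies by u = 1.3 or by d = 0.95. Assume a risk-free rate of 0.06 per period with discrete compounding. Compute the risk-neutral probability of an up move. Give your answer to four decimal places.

p = 0.3143

Risk-neutral probability p = (1 + 0.06 − 0.95)/(1.3 − 0.95) = 0.1100/0.3500 = 0.3143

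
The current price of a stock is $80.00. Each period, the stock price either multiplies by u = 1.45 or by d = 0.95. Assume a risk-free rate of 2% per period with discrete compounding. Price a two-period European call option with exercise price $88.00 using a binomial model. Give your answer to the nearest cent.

Risk-neutral probability p = (1 + 0.02 − 0.95)/(1.45 − 0.95) = 0.0700/0.5000 = 0.1400
Terminal stock prices: S_uu = 168.2, S_ud = 110.2, S_dd = 72.2
Terminal payoffs (S − K): max(80.2, 0) = 80.2, max(22.2, 0) = 22.2, max(-15.8, 0) = 0
Node u (S = 116): V_u = 1/1.02·[0.1400·80.2000 + 0.8600·22.2000] = 29.7255
Node d (S = 76): V_d = 1/1.02·[0.1400·22.2000 + 0.8600·0.0000] = 3.0471
Node 0 (S = 80): V_0 = 1/1.02·[0.1400·29.7255 + 0.8600·3.0471] = 6.6491

$6.65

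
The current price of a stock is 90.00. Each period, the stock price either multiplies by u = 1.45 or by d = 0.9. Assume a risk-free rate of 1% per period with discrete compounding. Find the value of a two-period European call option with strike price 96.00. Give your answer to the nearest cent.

Risk-neutral probability p = (1 + 0.01 − 0.9)/(1.45 − 0.9) = 0.1100/0.5500 = 0.2000
Terminal stock prices: S_uu = 189.2, S_ud = 117.5, S_dd = 72.9
Terminal payoffs (S − K): max(93.22, 0) = 93.22, max(21.45, 0) = 21.45, max(-23.1, 0) = 0
Node u (S = 130.5): V_u = 1/1.01·[0.2000·93.2250 + 0.8000·21.4500] = 35.4505
Node d (S = 81): V_d = 1/1.01·[0.2000·21.4500 + 0.8000·0.0000] = 4.2475
Node 0 (S = 90): V_0 = 1/1.01·[0.2000·35.4505 + 0.8000·4.2475] = 10.3843

10.38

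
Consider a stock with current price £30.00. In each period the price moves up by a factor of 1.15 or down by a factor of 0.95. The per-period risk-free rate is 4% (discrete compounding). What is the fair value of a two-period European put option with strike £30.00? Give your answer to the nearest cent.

£0.82

Risk-neutral probability p = (1 + 0.04 − 0.95)/(1.15 − 0.95) = 0.0900/0.2000 = 0.4500
Terminal stock prices: S_uu = 39.67, S_ud = 32.77, S_dd = 27.07
Terminal payoffs (K − S): max(-9.675, 0) = 0, max(-2.775, 0) = 0, max(2.925, 0) = 2.925
Node u (S = 34.5): V_u = 1/1.04·[0.4500·0.0000 + 0.5500·0.0000] = 0.0000
Node d (S = 28.5): V_d = 1/1.04·[0.4500·0.0000 + 0.5500·2.9250] = 1.5469
Node 0 (S = 30): V_0 = 1/1.04·[0.4500·0.0000 + 0.5500·1.5469] = 0.8181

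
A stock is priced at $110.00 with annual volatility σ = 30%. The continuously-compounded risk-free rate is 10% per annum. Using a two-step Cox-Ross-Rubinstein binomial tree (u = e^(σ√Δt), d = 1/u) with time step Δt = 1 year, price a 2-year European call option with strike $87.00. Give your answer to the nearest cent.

CRR parameters: u = e^(σ√Δt) = e^(0.3·√1) = 1.3499, d = 1/u = 0.7408
Per-period rate: rΔt = 0.1·1 = 0.1, so R = e^0.1 = 1.1052
Risk-neutral probability p = (e^0.1 − 0.7408)/(1.3499 − 0.7408) = 0.3644/0.6090 = 0.5982
Terminal stock prices: S_uu = 200.4, S_ud = 110, S_dd = 60.37
Terminal payoffs (S − K): max(113.4, 0) = 113.4, max(23, 0) = 23, max(-26.63, 0) = 0
Node u (S = 148.5): V_u = e^(−0.1)·[0.5982·113.4331 + 0.4018·23.0000] = 69.7636
Node d (S = 81.49): V_d = e^(−0.1)·[0.5982·23.0000 + 0.4018·0.0000] = 12.4501
Node 0 (S = 110): V_0 = e^(−0.1)·[0.5982·69.7636 + 0.4018·12.4501] = 42.2897

$42.29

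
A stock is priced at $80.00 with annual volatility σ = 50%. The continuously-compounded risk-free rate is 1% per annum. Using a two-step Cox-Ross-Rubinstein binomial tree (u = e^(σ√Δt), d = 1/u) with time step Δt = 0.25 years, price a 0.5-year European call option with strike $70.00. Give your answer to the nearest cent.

CRR parameters: u = e^(σ√Δt) = e^(0.5·√0.25) = 1.2840, d = 1/u = 0.7788
Per-period rate: rΔt = 0.01·0.25 = 0.0025, so R = e^0.0025 = 1.0025
Risk-neutral probability p = (e^0.0025 − 0.7788)/(1.2840 − 0.7788) = 0.2237/0.5052 = 0.4428
Terminal stock prices: S_uu = 131.9, S_ud = 80, S_dd = 48.52
Terminal payoffs (S − K): max(61.9, 0) = 61.9, max(10, 0) = 10, max(-21.48, 0) = 0
Node u (S = 102.7): V_u = e^(−0.0025)·[0.4428·61.8977 + 0.5572·10.0000] = 32.8968
Node d (S = 62.3): V_d = e^(−0.0025)·[0.4428·10.0000 + 0.5572·0.0000] = 4.4167
Node 0 (S = 80): V_0 = e^(−0.0025)·[0.4428·32.8968 + 0.5572·4.4167] = 16.9846

$16.98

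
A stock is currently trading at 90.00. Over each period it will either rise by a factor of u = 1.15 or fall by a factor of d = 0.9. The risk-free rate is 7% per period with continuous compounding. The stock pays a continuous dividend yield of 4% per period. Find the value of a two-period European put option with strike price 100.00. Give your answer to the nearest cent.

8.36

Per-period risk-free factor R = e^0.07 = 1.0725; dividend-adjusted growth = e^(0.07−0.04) = 1.0305.
Risk-neutral probability p = (1.0305 − 0.9)/(1.15 − 0.9) = 0.1305/0.2500 = 0.5218
Terminal stock prices: S_uu = 119, S_ud = 93.15, S_dd = 72.9
Terminal payoffs (K − S): max(-19.02, 0) = 0, max(6.85, 0) = 6.85, max(27.1, 0) = 27.1
Node u (S = 103.5): V_u = e^(−0.07)·[0.5218·0.0000 + 0.4782·6.8500] = 3.0541
Node d (S = 81): V_d = e^(−0.07)·[0.5218·6.8500 + 0.4782·27.1000] = 15.4154
Node 0 (S = 90): V_0 = e^(−0.07)·[0.5218·3.0541 + 0.4782·15.4154] = 8.3590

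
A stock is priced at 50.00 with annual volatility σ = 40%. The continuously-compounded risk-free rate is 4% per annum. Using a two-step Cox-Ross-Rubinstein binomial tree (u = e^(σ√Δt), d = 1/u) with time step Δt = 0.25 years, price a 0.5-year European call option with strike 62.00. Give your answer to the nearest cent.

CRR parameters: u = e^(σ√Δt) = e^(0.4·√0.25) = 1.2214, d = 1/u = 0.8187
Per-period rate: rΔt = 0.04·0.25 = 0.01, so R = e^0.01 = 1.0101
Risk-neutral probability p = (e^0.01 − 0.8187)/(1.2214 − 0.8187) = 0.1913/0.4027 = 0.4751
Terminal stock prices: S_uu = 74.59, S_ud = 50, S_dd = 33.52
Terminal payoffs (S − K): max(12.59, 0) = 12.59, max(-12, 0) = 0, max(-28.48, 0) = 0
Node u (S = 61.07): V_u = e^(−0.01)·[0.4751·12.5912 + 0.5249·0.0000] = 5.9229
Node d (S = 40.94): V_d = e^(−0.01)·[0.4751·0.0000 + 0.5249·0.0000] = 0.0000
Node 0 (S = 50): V_0 = e^(−0.01)·[0.4751·5.9229 + 0.5249·0.0000] = 2.7861

2.79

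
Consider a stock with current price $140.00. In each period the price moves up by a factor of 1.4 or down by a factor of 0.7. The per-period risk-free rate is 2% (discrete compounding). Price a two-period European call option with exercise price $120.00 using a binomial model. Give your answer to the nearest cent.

Risk-neutral probability p = (1 + 0.02 − 0.7)/(1.4 − 0.7) = 0.3200/0.7000 = 0.4571
Terminal stock prices: S_uu = 274.4, S_ud = 137.2, S_dd = 68.6
Terminal payoffs (S − K): max(154.4, 0) = 154.4, max(17.2, 0) = 17.2, max(-51.4, 0) = 0
Node u (S = 196): V_u = 1/1.02·[0.4571·154.4000 + 0.5429·17.2000] = 78.3529
Node d (S = 98): V_d = 1/1.02·[0.4571·17.2000 + 0.5429·0.0000] = 7.7087
Node 0 (S = 140): V_0 = 1/1.02·[0.4571·78.3529 + 0.5429·7.7087] = 39.2188

$39.22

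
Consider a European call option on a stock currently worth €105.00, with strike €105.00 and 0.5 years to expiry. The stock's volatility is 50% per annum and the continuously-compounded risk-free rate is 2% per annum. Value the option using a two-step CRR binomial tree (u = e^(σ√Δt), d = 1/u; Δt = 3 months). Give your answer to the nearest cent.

€13.52

CRR parameters: u = e^(σ√Δt) = e^(0.5·√0.25) = 1.2840, d = 1/u = 0.7788
Per-period rate: rΔt = 0.02·0.25 = 0.005, so R = e^0.005 = 1.0050
Risk-neutral probability p = (e^0.005 − 0.7788)/(1.2840 − 0.7788) = 0.2262/0.5052 = 0.4477
Terminal stock prices: S_uu = 173.1, S_ud = 105, S_dd = 63.69
Terminal payoffs (S − K): max(68.12, 0) = 68.12, max(0, 0) = 0, max(-41.31, 0) = 0
Node u (S = 134.8): V_u = e^(−0.005)·[0.4477·68.1157 + 0.5523·0.0000] = 30.3464
Node d (S = 81.77): V_d = e^(−0.005)·[0.4477·0.0000 + 0.5523·0.0000] = 0.0000
Node 0 (S = 105): V_0 = e^(−0.005)·[0.4477·30.3464 + 0.5523·0.0000] = 13.5197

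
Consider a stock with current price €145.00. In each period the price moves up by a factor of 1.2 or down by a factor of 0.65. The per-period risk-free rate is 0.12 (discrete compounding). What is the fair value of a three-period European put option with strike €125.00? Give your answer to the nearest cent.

€2.17

Risk-neutral probability p = (1 + 0.12 − 0.65)/(1.2 − 0.65) = 0.4700/0.5500 = 0.8545
Terminal stock prices: S_uuu = 250.6, S_uud = 135.7, S_udd = 73.52, S_ddd = 39.82
Terminal payoffs (K − S): max(-125.6, 0) = 0, max(-10.72, 0) = 0, max(51.48, 0) = 51.48, max(85.18, 0) = 85.18
Node uu (S = 208.8): V_uu = 1/1.12·[0.8545·0.0000 + 0.1455·0.0000] = 0.0000
Node ud (S = 113.1): V_ud = 1/1.12·[0.8545·0.0000 + 0.1455·51.4850] = 6.6864
Node dd (S = 61.26): V_dd = 1/1.12·[0.8545·51.4850 + 0.1455·85.1794] = 50.3446
Node u (S = 174): V_u = 1/1.12·[0.8545·0.0000 + 0.1455·6.6864] = 0.8684
Node d (S = 94.25): V_d = 1/1.12·[0.8545·6.6864 + 0.1455·50.3446] = 11.6399
Node 0 (S = 145): V_0 = 1/1.12·[0.8545·0.8684 + 0.1455·11.6399] = 2.1742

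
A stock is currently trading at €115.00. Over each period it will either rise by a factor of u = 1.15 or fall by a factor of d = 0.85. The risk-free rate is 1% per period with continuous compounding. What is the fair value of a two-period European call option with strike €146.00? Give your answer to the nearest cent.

€1.70

Risk-neutral probability p = (e^0.01 − 0.85)/(1.15 − 0.85) = 0.1601/0.3000 = 0.5335
Terminal stock prices: S_uu = 152.1, S_ud = 112.4, S_dd = 83.09
Terminal payoffs (S − K): max(6.087, 0) = 6.087, max(-33.59, 0) = 0, max(-62.91, 0) = 0
Node u (S = 132.2): V_u = e^(−0.01)·[0.5335·6.0875 + 0.4665·0.0000] = 3.2154
Node d (S = 97.75): V_d = e^(−0.01)·[0.5335·0.0000 + 0.4665·0.0000] = 0.0000
Node 0 (S = 115): V_0 = e^(−0.01)·[0.5335·3.2154 + 0.4665·0.0000] = 1.6983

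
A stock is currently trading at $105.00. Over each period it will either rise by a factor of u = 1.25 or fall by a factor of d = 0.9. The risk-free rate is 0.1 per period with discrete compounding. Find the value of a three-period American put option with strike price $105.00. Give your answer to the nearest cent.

Risk-neutral probability p = (1 + 0.1 − 0.9)/(1.25 − 0.9) = 0.2000/0.3500 = 0.5714
Terminal stock prices: S_uuu = 205.1, S_uud = 147.7, S_udd = 106.3, S_ddd = 76.55
Terminal payoffs (K − S): max(-100.1, 0) = 0, max(-42.66, 0) = 0, max(-1.312, 0) = 0, max(28.45, 0) = 28.45
Node uu (S = 164.1): continuation = 1/1.1·[0.5714·0.0000 + 0.4286·0.0000] = 0.0000; exercise value = 0.0000 ≤ continuation, so V_uu = 0.0000
Node ud (S = 118.1): continuation = 1/1.1·[0.5714·0.0000 + 0.4286·0.0000] = 0.0000; exercise value = 0.0000 ≤ continuation, so V_ud = 0.0000
Node dd (S = 85.05): continuation = 1/1.1·[0.5714·0.0000 + 0.4286·28.4550] = 11.0864; exercise value = 19.9500 > continuation, so V_dd = 19.9500 (exercise)
Node u (S = 131.2): continuation = 1/1.1·[0.5714·0.0000 + 0.4286·0.0000] = 0.0000; exercise value = 0.0000 ≤ continuation, so V_u = 0.0000
Node d (S = 94.5): continuation = 1/1.1·[0.5714·0.0000 + 0.4286·19.9500] = 7.7727; exercise value = 10.5000 > continuation, so V_d = 10.5000 (exercise)
Node 0 (S = 105): continuation = 1/1.1·[0.5714·0.0000 + 0.4286·10.5000] = 4.0909; exercise value = 0.0000 ≤ continuation, so V_0 = 4.0909

$4.09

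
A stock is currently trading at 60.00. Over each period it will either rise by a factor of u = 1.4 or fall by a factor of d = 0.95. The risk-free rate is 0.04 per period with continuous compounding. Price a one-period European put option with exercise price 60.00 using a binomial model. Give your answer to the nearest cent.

2.30

Risk-neutral probability p = (e^0.04 − 0.95)/(1.4 − 0.95) = 0.0908/0.4500 = 0.2018
Terminal stock prices: S_u = 84, S_d = 57
Terminal payoffs (K − S): max(-24, 0) = 0, max(3, 0) = 3
Node 0 (S = 60): V_0 = e^(−0.04)·[0.2018·0.0000 + 0.7982·3.0000] = 2.3007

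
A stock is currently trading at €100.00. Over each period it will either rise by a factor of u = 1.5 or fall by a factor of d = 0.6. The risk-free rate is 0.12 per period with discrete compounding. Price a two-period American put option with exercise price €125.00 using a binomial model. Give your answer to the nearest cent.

Risk-neutral probability p = (1 + 0.12 − 0.6)/(1.5 − 0.6) = 0.5200/0.9000 = 0.5778
Terminal stock prices: S_uu = 225, S_ud = 90, S_dd = 36
Terminal payoffs (K − S): max(-100, 0) = 0, max(35, 0) = 35, max(89, 0) = 89
Node u (S = 150): continuation = 1/1.12·[0.5778·0.0000 + 0.4222·35.0000] = 13.1944; exercise value = 0.0000 ≤ continuation, so V_u = 13.1944
Node d (S = 60): continuation = 1/1.12·[0.5778·35.0000 + 0.4222·89.0000] = 51.6071; exercise value = 65.0000 > continuation, so V_d = 65.0000 (exercise)
Node 0 (S = 100): continuation = 1/1.12·[0.5778·13.1944 + 0.4222·65.0000] = 31.3106; exercise value = 25.0000 ≤ continuation, so V_0 = 31.3106

€31.31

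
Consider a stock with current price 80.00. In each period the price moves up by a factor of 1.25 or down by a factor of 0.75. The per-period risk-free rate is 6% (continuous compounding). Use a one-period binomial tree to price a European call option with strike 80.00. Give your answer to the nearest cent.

11.75

Risk-neutral probability p = (e^0.06 − 0.75)/(1.25 − 0.75) = 0.3118/0.5000 = 0.6237
Terminal stock prices: S_u = 100, S_d = 60
Terminal payoffs (S − K): max(20, 0) = 20, max(-20, 0) = 0
Node 0 (S = 80): V_0 = e^(−0.06)·[0.6237·20.0000 + 0.3763·0.0000] = 11.7471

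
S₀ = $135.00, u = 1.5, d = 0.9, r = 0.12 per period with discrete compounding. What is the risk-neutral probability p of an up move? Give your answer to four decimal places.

Risk-neutral probability p = (1 + 0.12 − 0.9)/(1.5 − 0.9) = 0.2200/0.6000 = 0.3667

p = 0.3667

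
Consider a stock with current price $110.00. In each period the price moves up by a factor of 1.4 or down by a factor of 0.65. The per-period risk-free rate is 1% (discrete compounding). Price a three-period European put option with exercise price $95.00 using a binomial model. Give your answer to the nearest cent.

$20.16

Risk-neutral probability p = (1 + 0.01 − 0.65)/(1.4 − 0.65) = 0.3600/0.7500 = 0.4800
Terminal stock prices: S_uuu = 301.8, S_uud = 140.1, S_udd = 65.07, S_ddd = 30.21
Terminal payoffs (K − S): max(-206.8, 0) = 0, max(-45.14, 0) = 0, max(29.93, 0) = 29.93, max(64.79, 0) = 64.79
Node uu (S = 215.6): V_uu = 1/1.01·[0.4800·0.0000 + 0.5200·0.0000] = 0.0000
Node ud (S = 100.1): V_ud = 1/1.01·[0.4800·0.0000 + 0.5200·29.9350] = 15.4121
Node dd (S = 46.48): V_dd = 1/1.01·[0.4800·29.9350 + 0.5200·64.7912] = 47.5844
Node u (S = 154): V_u = 1/1.01·[0.4800·0.0000 + 0.5200·15.4121] = 7.9349
Node d (S = 71.5): V_d = 1/1.01·[0.4800·15.4121 + 0.5200·47.5844] = 31.8235
Node 0 (S = 110): V_0 = 1/1.01·[0.4800·7.9349 + 0.5200·31.8235] = 20.1554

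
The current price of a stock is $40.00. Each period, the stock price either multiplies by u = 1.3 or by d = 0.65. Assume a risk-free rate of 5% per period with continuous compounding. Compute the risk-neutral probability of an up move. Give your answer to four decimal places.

p = 0.6173

Risk-neutral probability p = (e^0.05 − 0.65)/(1.3 − 0.65) = 0.4013/0.6500 = 0.6173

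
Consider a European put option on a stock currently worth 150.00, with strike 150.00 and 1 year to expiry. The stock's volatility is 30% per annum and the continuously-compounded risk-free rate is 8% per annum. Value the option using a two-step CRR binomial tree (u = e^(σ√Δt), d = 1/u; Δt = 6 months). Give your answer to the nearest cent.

CRR parameters: u = e^(σ√Δt) = e^(0.3·√0.5) = 1.2363, d = 1/u = 0.8089
Per-period rate: rΔt = 0.08·0.5 = 0.04, so R = e^0.04 = 1.0408
Risk-neutral probability p = (e^0.04 − 0.8089)/(1.2363 − 0.8089) = 0.2320/0.4275 = 0.5426
Terminal stock prices: S_uu = 229.3, S_ud = 150, S_dd = 98.14
Terminal payoffs (K − S): max(-79.27, 0) = 0, max(0, 0) = 0, max(51.86, 0) = 51.86
Node u (S = 185.4): V_u = e^(−0.04)·[0.5426·0.0000 + 0.4574·0.0000] = 0.0000
Node d (S = 121.3): V_d = e^(−0.04)·[0.5426·0.0000 + 0.4574·51.8623] = 22.7897
Node 0 (S = 150): V_0 = e^(−0.04)·[0.5426·0.0000 + 0.4574·22.7897] = 10.0144

10.01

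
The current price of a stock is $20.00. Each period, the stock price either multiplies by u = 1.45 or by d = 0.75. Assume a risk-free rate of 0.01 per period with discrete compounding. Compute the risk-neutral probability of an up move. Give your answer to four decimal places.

p = 0.3714

Risk-neutral probability p = (1 + 0.01 − 0.75)/(1.45 − 0.75) = 0.2600/0.7000 = 0.3714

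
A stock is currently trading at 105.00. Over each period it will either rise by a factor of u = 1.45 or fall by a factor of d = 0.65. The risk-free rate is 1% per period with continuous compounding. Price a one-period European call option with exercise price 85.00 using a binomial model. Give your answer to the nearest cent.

Risk-neutral probability p = (e^0.01 − 0.65)/(1.45 − 0.65) = 0.3601/0.8000 = 0.4501
Terminal stock prices: S_u = 152.2, S_d = 68.25
Terminal payoffs (S − K): max(67.25, 0) = 67.25, max(-16.75, 0) = 0
Node 0 (S = 105): V_0 = e^(−0.01)·[0.4501·67.2500 + 0.5499·0.0000] = 29.9656

29.97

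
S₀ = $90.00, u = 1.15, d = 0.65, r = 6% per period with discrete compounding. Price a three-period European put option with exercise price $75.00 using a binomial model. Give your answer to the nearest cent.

Risk-neutral probability p = (1 + 0.06 − 0.65)/(1.15 − 0.65) = 0.4100/0.5000 = 0.8200
Terminal stock prices: S_uuu = 136.9, S_uud = 77.37, S_udd = 43.73, S_ddd = 24.72
Terminal payoffs (K − S): max(-61.88, 0) = 0, max(-2.366, 0) = 0, max(31.27, 0) = 31.27, max(50.28, 0) = 50.28
Node uu (S = 119): V_uu = 1/1.06·[0.8200·0.0000 + 0.1800·0.0000] = 0.0000
Node ud (S = 67.27): V_ud = 1/1.06·[0.8200·0.0000 + 0.1800·31.2713] = 5.3102
Node dd (S = 38.03): V_dd = 1/1.06·[0.8200·31.2713 + 0.1800·50.2837] = 32.7297
Node u (S = 103.5): V_u = 1/1.06·[0.8200·0.0000 + 0.1800·5.3102] = 0.9017
Node d (S = 58.5): V_d = 1/1.06·[0.8200·5.3102 + 0.1800·32.7297] = 9.6658
Node 0 (S = 90): V_0 = 1/1.06·[0.8200·0.9017 + 0.1800·9.6658] = 2.3389

$2.34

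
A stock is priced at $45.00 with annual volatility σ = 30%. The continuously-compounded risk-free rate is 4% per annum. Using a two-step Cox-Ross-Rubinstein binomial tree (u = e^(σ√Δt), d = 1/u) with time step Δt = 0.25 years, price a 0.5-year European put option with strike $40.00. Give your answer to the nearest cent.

$1.66

CRR parameters: u = e^(σ√Δt) = e^(0.3·√0.25) = 1.1618, d = 1/u = 0.8607
Per-period rate: rΔt = 0.04·0.25 = 0.01, so R = e^0.01 = 1.0101
Risk-neutral probability p = (e^0.01 − 0.8607)/(1.1618 − 0.8607) = 0.1493/0.3011 = 0.4959
Terminal stock prices: S_uu = 60.74, S_ud = 45, S_dd = 33.34
Terminal payoffs (K − S): max(-20.74, 0) = 0, max(-5, 0) = 0, max(6.663, 0) = 6.663
Node u (S = 52.28): V_u = e^(−0.01)·[0.4959·0.0000 + 0.5041·0.0000] = 0.0000
Node d (S = 38.73): V_d = e^(−0.01)·[0.4959·0.0000 + 0.5041·6.6632] = 3.3252
Node 0 (S = 45): V_0 = e^(−0.01)·[0.4959·0.0000 + 0.5041·3.3252] = 1.6594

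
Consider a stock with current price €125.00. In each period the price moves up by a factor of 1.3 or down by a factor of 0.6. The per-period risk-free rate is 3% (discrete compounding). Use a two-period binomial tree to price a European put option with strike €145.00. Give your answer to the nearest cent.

Risk-neutral probability p = (1 + 0.03 − 0.6)/(1.3 − 0.6) = 0.4300/0.7000 = 0.6143
Terminal stock prices: S_uu = 211.3, S_ud = 97.5, S_dd = 45
Terminal payoffs (K − S): max(-66.25, 0) = 0, max(47.5, 0) = 47.5, max(100, 0) = 100
Node u (S = 162.5): V_u = 1/1.03·[0.6143·0.0000 + 0.3857·47.5000] = 17.7878
Node d (S = 75): V_d = 1/1.03·[0.6143·47.5000 + 0.3857·100.0000] = 65.7767
Node 0 (S = 125): V_0 = 1/1.03·[0.6143·17.7878 + 0.3857·65.7767] = 35.2406

€35.24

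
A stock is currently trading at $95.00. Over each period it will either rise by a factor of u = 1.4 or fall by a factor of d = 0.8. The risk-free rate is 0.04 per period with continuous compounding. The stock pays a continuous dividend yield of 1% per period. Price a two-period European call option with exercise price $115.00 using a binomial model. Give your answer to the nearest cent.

Per-period risk-free factor R = e^0.04 = 1.0408; dividend-adjusted growth = e^(0.04−0.01) = 1.0305.
Risk-neutral probability p = (1.0305 − 0.8)/(1.4 − 0.8) = 0.2305/0.6000 = 0.3841
Terminal stock prices: S_uu = 186.2, S_ud = 106.4, S_dd = 60.8
Terminal payoffs (S − K): max(71.2, 0) = 71.2, max(-8.6, 0) = 0, max(-54.2, 0) = 0
Node u (S = 133): V_u = e^(−0.04)·[0.3841·71.2000 + 0.6159·0.0000] = 26.2750
Node d (S = 76): V_d = e^(−0.04)·[0.3841·0.0000 + 0.6159·0.0000] = 0.0000
Node 0 (S = 95): V_0 = e^(−0.04)·[0.3841·26.2750 + 0.6159·0.0000] = 9.6963

$9.70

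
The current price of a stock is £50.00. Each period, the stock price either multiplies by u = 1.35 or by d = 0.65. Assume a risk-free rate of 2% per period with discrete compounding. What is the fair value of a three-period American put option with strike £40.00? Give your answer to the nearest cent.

£6.57

Risk-neutral probability p = (1 + 0.02 − 0.65)/(1.35 − 0.65) = 0.3700/0.7000 = 0.5286
Terminal stock prices: S_uuu = 123, S_uud = 59.23, S_udd = 28.52, S_ddd = 13.73
Terminal payoffs (K − S): max(-83.02, 0) = 0, max(-19.23, 0) = 0, max(11.48, 0) = 11.48, max(26.27, 0) = 26.27
Node uu (S = 91.13): continuation = 1/1.02·[0.5286·0.0000 + 0.4714·0.0000] = 0.0000; exercise value = 0.0000 ≤ continuation, so V_uu = 0.0000
Node ud (S = 43.88): continuation = 1/1.02·[0.5286·0.0000 + 0.4714·11.4812] = 5.3065; exercise value = 0.0000 ≤ continuation, so V_ud = 5.3065
Node dd (S = 21.13): continuation = 1/1.02·[0.5286·11.4812 + 0.4714·26.2687] = 18.0907; exercise value = 18.8750 > continuation, so V_dd = 18.8750 (exercise)
Node u (S = 67.5): continuation = 1/1.02·[0.5286·0.0000 + 0.4714·5.3065] = 2.4526; exercise value = 0.0000 ≤ continuation, so V_u = 2.4526
Node d (S = 32.5): continuation = 1/1.02·[0.5286·5.3065 + 0.4714·18.8750] = 11.4736; exercise value = 7.5000 ≤ continuation, so V_d = 11.4736
Node 0 (S = 50): continuation = 1/1.02·[0.5286·2.4526 + 0.4714·11.4736] = 6.5739; exercise value = 0.0000 ≤ continuation, so V_0 = 6.5739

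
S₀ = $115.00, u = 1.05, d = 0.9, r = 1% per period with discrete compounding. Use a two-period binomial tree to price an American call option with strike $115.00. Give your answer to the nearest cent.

Risk-neutral probability p = (1 + 0.01 − 0.9)/(1.05 − 0.9) = 0.1100/0.1500 = 0.7333
Terminal stock prices: S_uu = 126.8, S_ud = 108.7, S_dd = 93.15
Terminal payoffs (S − K): max(11.79, 0) = 11.79, max(-6.325, 0) = 0, max(-21.85, 0) = 0
Node u (S = 120.8): continuation = 1/1.01·[0.7333·11.7875 + 0.2667·0.0000] = 8.5586; exercise value = 5.7500 ≤ continuation, so V_u = 8.5586
Node d (S = 103.5): continuation = 1/1.01·[0.7333·0.0000 + 0.2667·0.0000] = 0.0000; exercise value = 0.0000 ≤ continuation, so V_d = 0.0000
Node 0 (S = 115): continuation = 1/1.01·[0.7333·8.5586 + 0.2667·0.0000] = 6.2142; exercise value = 0.0000 ≤ continuation, so V_0 = 6.2142

$6.21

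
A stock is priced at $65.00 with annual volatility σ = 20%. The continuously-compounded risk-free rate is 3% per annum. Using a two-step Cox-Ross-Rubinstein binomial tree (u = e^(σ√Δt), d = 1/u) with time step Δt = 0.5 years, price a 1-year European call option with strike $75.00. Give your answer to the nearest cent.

CRR parameters: u = e^(σ√Δt) = e^(0.2·√0.5) = 1.1519, d = 1/u = 0.8681
Per-period rate: rΔt = 0.03·0.5 = 0.015, so R = e^0.015 = 1.0151
Risk-neutral probability p = (e^0.015 − 0.8681)/(1.1519 − 0.8681) = 0.1470/0.2838 = 0.5180
Terminal stock prices: S_uu = 86.25, S_ud = 65, S_dd = 48.99
Terminal payoffs (S − K): max(11.25, 0) = 11.25, max(-10, 0) = 0, max(-26.01, 0) = 0
Node u (S = 74.87): V_u = e^(−0.015)·[0.5180·11.2483 + 0.4820·0.0000] = 5.7394
Node d (S = 56.43): V_d = e^(−0.015)·[0.5180·0.0000 + 0.4820·0.0000] = 0.0000
Node 0 (S = 65): V_0 = e^(−0.015)·[0.5180·5.7394 + 0.4820·0.0000] = 2.9285

$2.93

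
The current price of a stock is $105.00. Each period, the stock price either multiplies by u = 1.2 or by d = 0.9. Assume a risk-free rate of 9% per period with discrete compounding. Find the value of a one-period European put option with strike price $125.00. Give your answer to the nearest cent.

Risk-neutral probability p = (1 + 0.09 − 0.9)/(1.2 − 0.9) = 0.1900/0.3000 = 0.6333
Terminal stock prices: S_u = 126, S_d = 94.5
Terminal payoffs (K − S): max(-1, 0) = 0, max(30.5, 0) = 30.5
Node 0 (S = 105): V_0 = 1/1.09·[0.6333·0.0000 + 0.3667·30.5000] = 10.2599

$10.26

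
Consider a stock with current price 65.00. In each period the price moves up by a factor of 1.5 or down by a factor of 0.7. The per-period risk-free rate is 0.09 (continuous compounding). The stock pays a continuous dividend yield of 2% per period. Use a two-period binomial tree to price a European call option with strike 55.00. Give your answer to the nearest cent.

Per-period risk-free factor R = e^0.09 = 1.0942; dividend-adjusted growth = e^(0.09−0.02) = 1.0725.
Risk-neutral probability p = (1.0725 − 0.7)/(1.5 − 0.7) = 0.3725/0.8000 = 0.4656
Terminal stock prices: S_uu = 146.2, S_ud = 68.25, S_dd = 31.85
Terminal payoffs (S − K): max(91.25, 0) = 91.25, max(13.25, 0) = 13.25, max(-23.15, 0) = 0
Node u (S = 97.5): V_u = e^(−0.09)·[0.4656·91.2500 + 0.5344·13.2500] = 45.3032
Node d (S = 45.5): V_d = e^(−0.09)·[0.4656·13.2500 + 0.5344·0.0000] = 5.6387
Node 0 (S = 65): V_0 = e^(−0.09)·[0.4656·45.3032 + 0.5344·5.6387] = 22.0329

22.03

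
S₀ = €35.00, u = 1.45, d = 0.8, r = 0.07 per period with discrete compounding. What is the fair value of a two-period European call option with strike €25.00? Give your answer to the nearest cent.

Risk-neutral probability p = (1 + 0.07 − 0.8)/(1.45 − 0.8) = 0.2700/0.6500 = 0.4154
Terminal stock prices: S_uu = 73.59, S_ud = 40.6, S_dd = 22.4
Terminal payoffs (S − K): max(48.59, 0) = 48.59, max(15.6, 0) = 15.6, max(-2.6, 0) = 0
Node u (S = 50.75): V_u = 1/1.07·[0.4154·48.5875 + 0.5846·15.6000] = 27.3855
Node d (S = 28): V_d = 1/1.07·[0.4154·15.6000 + 0.5846·0.0000] = 6.0561
Node 0 (S = 35): V_0 = 1/1.07·[0.4154·27.3855 + 0.5846·6.0561] = 13.9402

€13.94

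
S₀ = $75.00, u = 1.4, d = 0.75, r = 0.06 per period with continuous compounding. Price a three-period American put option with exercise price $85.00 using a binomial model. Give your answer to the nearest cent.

$16.90

Risk-neutral probability p = (e^0.06 − 0.75)/(1.4 − 0.75) = 0.3118/0.6500 = 0.4797
Terminal stock prices: S_uuu = 205.8, S_uud = 110.2, S_udd = 59.06, S_ddd = 31.64
Terminal payoffs (K − S): max(-120.8, 0) = 0, max(-25.25, 0) = 0, max(25.94, 0) = 25.94, max(53.36, 0) = 53.36
Node uu (S = 147): continuation = e^(−0.06)·[0.4797·0.0000 + 0.5203·0.0000] = 0.0000; exercise value = 0.0000 ≤ continuation, so V_uu = 0.0000
Node ud (S = 78.75): continuation = e^(−0.06)·[0.4797·0.0000 + 0.5203·25.9375] = 12.7082; exercise value = 6.2500 ≤ continuation, so V_ud = 12.7082
Node dd (S = 42.19): continuation = e^(−0.06)·[0.4797·25.9375 + 0.5203·53.3594] = 37.8625; exercise value = 42.8125 > continuation, so V_dd = 42.8125 (exercise)
Node u (S = 105): continuation = e^(−0.06)·[0.4797·0.0000 + 0.5203·12.7082] = 6.2264; exercise value = 0.0000 ≤ continuation, so V_u = 6.2264
Node d (S = 56.25): continuation = e^(−0.06)·[0.4797·12.7082 + 0.5203·42.8125] = 26.7179; exercise value = 28.7500 > continuation, so V_d = 28.7500 (exercise)
Node 0 (S = 75): continuation = e^(−0.06)·[0.4797·6.2264 + 0.5203·28.7500] = 16.8994; exercise value = 10.0000 ≤ continuation, so V_0 = 16.8994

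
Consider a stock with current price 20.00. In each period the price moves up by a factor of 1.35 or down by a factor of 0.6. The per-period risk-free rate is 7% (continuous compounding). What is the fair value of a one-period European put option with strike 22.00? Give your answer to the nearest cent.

Risk-neutral probability p = (e^0.07 − 0.6)/(1.35 − 0.6) = 0.4725/0.7500 = 0.6300
Terminal stock prices: S_u = 27, S_d = 12
Terminal payoffs (K − S): max(-5, 0) = 0, max(10, 0) = 10
Node 0 (S = 20): V_0 = e^(−0.07)·[0.6300·0.0000 + 0.3700·10.0000] = 3.4498

3.45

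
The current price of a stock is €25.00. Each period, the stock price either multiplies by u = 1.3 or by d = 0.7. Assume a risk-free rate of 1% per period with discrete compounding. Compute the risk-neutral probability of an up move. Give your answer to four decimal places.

Risk-neutral probability p = (1 + 0.01 − 0.7)/(1.3 − 0.7) = 0.3100/0.6000 = 0.5167

p = 0.5167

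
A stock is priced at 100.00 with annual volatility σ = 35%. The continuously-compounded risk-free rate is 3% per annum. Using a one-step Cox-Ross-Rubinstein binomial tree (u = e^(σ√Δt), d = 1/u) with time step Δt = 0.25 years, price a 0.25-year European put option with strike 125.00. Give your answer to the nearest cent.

24.07

CRR parameters: u = e^(σ√Δt) = e^(0.35·√0.25) = 1.1912, d = 1/u = 0.8395
Per-period rate: rΔt = 0.03·0.25 = 0.0075, so R = e^0.0075 = 1.0075
Risk-neutral probability p = (e^0.0075 − 0.8395)/(1.1912 − 0.8395) = 0.1681/0.3518 = 0.4778
Terminal stock prices: S_u = 119.1, S_d = 83.95
Terminal payoffs (K − S): max(5.875, 0) = 5.875, max(41.05, 0) = 41.05
Node 0 (S = 100): V_0 = e^(−0.0075)·[0.4778·5.8754 + 0.5222·41.0543] = 24.0660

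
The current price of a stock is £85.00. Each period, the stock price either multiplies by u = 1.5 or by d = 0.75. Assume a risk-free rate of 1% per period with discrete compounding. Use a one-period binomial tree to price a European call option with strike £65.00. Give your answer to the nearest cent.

£21.45

Risk-neutral probability p = (1 + 0.01 − 0.75)/(1.5 − 0.75) = 0.2600/0.7500 = 0.3467
Terminal stock prices: S_u = 127.5, S_d = 63.75
Terminal payoffs (S − K): max(62.5, 0) = 62.5, max(-1.25, 0) = 0
Node 0 (S = 85): V_0 = 1/1.01·[0.3467·62.5000 + 0.6533·0.0000] = 21.4521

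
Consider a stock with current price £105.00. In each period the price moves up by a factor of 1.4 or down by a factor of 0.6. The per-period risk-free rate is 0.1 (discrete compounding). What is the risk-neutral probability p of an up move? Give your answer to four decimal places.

p = 0.6250

Risk-neutral probability p = (1 + 0.1 − 0.6)/(1.4 − 0.6) = 0.5000/0.8000 = 0.6250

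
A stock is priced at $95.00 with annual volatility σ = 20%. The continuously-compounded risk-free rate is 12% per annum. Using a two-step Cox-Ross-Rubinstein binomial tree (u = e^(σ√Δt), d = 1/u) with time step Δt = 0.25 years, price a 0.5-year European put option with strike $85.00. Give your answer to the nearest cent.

$0.95

CRR parameters: u = e^(σ√Δt) = e^(0.2·√0.25) = 1.1052, d = 1/u = 0.9048
Per-period rate: rΔt = 0.12·0.25 = 0.03, so R = e^0.03 = 1.0305
Risk-neutral probability p = (e^0.03 − 0.9048)/(1.1052 − 0.9048) = 0.1256/0.2003 = 0.6270
Terminal stock prices: S_uu = 116, S_ud = 95, S_dd = 77.78
Terminal payoffs (K − S): max(-31.03, 0) = 0, max(-10, 0) = 0, max(7.221, 0) = 7.221
Node u (S = 105): V_u = e^(−0.03)·[0.6270·0.0000 + 0.3730·0.0000] = 0.0000
Node d (S = 85.96): V_d = e^(−0.03)·[0.6270·0.0000 + 0.3730·7.2206] = 2.6134
Node 0 (S = 95): V_0 = e^(−0.03)·[0.6270·0.0000 + 0.3730·2.6134] = 0.9459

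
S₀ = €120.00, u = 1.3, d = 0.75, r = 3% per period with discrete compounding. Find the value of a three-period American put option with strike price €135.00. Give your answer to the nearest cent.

Risk-neutral probability p = (1 + 0.03 − 0.75)/(1.3 − 0.75) = 0.2800/0.5500 = 0.5091
Terminal stock prices: S_uuu = 263.6, S_uud = 152.1, S_udd = 87.75, S_ddd = 50.62
Terminal payoffs (K − S): max(-128.6, 0) = 0, max(-17.1, 0) = 0, max(47.25, 0) = 47.25, max(84.38, 0) = 84.38
Node uu (S = 202.8): continuation = 1/1.03·[0.5091·0.0000 + 0.4909·0.0000] = 0.0000; exercise value = 0.0000 ≤ continuation, so V_uu = 0.0000
Node ud (S = 117): continuation = 1/1.03·[0.5091·0.0000 + 0.4909·47.2500] = 22.5199; exercise value = 18.0000 ≤ continuation, so V_ud = 22.5199
Node dd (S = 67.5): continuation = 1/1.03·[0.5091·47.2500 + 0.4909·84.3750] = 63.5680; exercise value = 67.5000 > continuation, so V_dd = 67.5000 (exercise)
Node u (S = 156): continuation = 1/1.03·[0.5091·0.0000 + 0.4909·22.5199] = 10.7332; exercise value = 0.0000 ≤ continuation, so V_u = 10.7332
Node d (S = 90): continuation = 1/1.03·[0.5091·22.5199 + 0.4909·67.5000] = 43.3020; exercise value = 45.0000 > continuation, so V_d = 45.0000 (exercise)
Node 0 (S = 120): continuation = 1/1.03·[0.5091·10.7332 + 0.4909·45.0000] = 26.7525; exercise value = 15.0000 ≤ continuation, so V_0 = 26.7525

€26.75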